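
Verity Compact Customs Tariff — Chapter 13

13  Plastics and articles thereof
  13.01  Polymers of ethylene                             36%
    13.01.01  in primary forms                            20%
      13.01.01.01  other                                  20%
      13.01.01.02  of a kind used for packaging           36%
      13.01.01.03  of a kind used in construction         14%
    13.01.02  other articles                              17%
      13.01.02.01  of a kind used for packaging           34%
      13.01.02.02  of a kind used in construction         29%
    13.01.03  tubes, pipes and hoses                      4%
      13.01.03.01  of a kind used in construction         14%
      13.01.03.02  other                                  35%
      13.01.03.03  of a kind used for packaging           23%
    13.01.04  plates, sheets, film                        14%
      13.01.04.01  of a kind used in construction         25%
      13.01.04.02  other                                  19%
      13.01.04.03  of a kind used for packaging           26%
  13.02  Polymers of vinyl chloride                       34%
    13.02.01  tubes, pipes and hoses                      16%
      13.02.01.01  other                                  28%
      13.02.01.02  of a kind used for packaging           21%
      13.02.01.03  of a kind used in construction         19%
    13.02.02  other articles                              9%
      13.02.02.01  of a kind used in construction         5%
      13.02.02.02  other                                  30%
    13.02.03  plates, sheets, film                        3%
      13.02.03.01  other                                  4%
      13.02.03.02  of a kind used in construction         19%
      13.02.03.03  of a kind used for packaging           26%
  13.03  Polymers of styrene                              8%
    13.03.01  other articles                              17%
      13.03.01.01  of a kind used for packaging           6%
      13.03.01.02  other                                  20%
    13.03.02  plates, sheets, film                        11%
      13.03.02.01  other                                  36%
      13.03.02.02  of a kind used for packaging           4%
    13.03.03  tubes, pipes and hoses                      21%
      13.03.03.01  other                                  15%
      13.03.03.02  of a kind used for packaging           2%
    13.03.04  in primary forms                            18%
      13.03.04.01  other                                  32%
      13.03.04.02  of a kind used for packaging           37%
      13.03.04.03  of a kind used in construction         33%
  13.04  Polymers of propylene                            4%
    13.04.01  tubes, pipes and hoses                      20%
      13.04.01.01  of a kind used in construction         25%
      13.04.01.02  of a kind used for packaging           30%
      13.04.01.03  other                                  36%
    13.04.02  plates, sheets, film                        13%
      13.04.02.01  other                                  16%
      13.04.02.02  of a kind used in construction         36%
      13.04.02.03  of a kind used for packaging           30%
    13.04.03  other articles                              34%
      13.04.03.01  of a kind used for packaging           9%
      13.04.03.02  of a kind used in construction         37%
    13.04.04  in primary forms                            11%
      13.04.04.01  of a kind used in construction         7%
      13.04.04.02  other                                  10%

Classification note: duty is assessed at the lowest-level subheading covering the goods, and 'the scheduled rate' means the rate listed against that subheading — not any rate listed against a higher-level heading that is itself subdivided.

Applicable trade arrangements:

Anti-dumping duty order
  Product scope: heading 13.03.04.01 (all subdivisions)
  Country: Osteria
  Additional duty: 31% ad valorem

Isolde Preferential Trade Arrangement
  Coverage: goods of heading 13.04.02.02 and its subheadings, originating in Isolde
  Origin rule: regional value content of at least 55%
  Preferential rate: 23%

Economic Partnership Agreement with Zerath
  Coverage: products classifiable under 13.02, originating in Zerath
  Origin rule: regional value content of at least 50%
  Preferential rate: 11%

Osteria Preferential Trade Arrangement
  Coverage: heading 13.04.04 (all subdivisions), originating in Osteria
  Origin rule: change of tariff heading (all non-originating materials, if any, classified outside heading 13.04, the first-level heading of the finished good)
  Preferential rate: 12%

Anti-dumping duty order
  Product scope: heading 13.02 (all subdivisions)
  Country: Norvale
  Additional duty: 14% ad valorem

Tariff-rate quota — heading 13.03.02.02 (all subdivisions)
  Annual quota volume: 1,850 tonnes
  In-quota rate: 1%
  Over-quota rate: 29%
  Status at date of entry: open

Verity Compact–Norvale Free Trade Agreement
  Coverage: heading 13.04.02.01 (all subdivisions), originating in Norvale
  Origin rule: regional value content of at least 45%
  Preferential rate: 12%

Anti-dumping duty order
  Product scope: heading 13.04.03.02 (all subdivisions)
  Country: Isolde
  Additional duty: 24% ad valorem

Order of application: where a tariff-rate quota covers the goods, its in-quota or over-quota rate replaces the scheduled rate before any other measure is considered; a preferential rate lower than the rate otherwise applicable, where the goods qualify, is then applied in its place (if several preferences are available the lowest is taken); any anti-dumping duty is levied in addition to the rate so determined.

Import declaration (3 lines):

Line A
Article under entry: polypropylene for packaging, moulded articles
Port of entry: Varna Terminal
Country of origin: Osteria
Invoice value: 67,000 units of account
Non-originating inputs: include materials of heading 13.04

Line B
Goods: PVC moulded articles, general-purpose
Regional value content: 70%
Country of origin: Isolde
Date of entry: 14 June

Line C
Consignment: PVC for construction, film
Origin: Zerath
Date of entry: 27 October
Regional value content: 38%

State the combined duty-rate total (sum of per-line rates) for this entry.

58%

Line A: polypropylene → 13.04; moulded articles → 13.04.03; for packaging → 13.04.03.01. Scheduled 9%. Osteria agreement on 13.04.04: 13.04.03.01 not covered. → 9%.
Line B: PVC → 13.02; moulded articles → 13.02.02; general-purpose → 13.02.02.02. Scheduled 30%. Isolde agreement on 13.04.02.02: 13.02.02.02 not covered. → 30%.
Line C: PVC → 13.02; film → 13.02.03; for construction → 13.02.03.02. Scheduled 19%. Zerath agreement on 13.02: RVC < 50%. → 19%.
Sum: 9% + 30% + 19% = 58%.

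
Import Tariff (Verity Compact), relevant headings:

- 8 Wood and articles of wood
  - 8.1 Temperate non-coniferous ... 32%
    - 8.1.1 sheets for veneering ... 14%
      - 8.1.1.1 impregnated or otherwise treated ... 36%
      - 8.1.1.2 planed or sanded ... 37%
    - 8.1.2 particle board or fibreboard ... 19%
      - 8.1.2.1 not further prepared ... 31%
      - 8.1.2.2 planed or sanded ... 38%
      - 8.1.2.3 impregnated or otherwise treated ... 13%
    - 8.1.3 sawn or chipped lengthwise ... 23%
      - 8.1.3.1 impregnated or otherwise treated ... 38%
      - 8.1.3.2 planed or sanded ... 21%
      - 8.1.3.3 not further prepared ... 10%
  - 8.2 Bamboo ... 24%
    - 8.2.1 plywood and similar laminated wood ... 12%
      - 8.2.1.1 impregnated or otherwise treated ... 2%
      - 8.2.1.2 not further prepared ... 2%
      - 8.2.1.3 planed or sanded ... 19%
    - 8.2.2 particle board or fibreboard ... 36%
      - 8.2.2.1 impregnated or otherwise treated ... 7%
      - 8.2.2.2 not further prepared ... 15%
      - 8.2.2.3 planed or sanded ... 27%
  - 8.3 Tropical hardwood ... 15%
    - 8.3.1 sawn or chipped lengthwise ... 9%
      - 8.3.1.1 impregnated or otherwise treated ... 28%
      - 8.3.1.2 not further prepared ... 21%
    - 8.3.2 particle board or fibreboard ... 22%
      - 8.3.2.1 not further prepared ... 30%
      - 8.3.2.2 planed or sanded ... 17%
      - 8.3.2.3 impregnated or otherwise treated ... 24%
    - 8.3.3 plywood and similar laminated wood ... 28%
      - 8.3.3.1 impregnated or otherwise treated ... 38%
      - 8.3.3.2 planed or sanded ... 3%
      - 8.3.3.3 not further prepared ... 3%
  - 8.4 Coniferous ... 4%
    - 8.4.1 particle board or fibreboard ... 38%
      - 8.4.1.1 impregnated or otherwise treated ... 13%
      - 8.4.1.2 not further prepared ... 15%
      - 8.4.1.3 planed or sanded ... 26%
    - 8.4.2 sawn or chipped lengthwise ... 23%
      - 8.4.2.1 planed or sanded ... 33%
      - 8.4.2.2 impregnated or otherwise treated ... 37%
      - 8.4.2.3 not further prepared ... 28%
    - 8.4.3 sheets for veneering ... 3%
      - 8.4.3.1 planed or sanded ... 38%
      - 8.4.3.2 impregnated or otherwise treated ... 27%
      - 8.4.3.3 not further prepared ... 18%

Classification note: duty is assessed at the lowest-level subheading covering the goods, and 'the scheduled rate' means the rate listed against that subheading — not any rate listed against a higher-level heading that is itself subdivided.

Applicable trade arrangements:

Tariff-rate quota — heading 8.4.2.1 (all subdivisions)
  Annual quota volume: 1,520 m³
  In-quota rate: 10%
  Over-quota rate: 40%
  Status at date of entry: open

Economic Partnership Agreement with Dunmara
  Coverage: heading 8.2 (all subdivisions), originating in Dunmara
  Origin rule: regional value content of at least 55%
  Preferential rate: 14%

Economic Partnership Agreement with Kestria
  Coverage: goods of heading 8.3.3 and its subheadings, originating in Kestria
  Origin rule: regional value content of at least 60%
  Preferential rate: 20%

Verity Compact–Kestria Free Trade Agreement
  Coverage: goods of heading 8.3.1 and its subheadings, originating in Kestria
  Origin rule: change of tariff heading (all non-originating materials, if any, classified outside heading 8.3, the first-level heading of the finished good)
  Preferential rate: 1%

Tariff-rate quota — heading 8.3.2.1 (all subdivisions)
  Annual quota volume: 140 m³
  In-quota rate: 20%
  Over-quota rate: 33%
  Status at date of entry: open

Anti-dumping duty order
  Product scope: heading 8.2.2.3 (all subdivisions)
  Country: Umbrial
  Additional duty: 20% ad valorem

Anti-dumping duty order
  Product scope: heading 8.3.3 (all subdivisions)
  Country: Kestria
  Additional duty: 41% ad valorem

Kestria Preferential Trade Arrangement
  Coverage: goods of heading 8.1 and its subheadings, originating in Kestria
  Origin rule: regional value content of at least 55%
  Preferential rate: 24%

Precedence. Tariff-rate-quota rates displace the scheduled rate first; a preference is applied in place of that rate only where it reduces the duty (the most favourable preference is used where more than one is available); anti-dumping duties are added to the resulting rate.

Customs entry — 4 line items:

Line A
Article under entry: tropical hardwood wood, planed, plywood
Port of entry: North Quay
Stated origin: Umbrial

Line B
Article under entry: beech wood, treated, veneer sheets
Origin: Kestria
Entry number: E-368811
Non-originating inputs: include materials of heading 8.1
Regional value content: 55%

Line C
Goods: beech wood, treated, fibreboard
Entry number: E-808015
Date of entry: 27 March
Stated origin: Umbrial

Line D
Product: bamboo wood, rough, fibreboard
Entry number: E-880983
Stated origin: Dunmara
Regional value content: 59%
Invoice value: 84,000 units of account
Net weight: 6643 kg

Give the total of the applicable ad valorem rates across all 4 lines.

Line A: tropical hardwood → 8.3; plywood → 8.3.3; planed → 8.3.3.2. Scheduled 3%. No special measure applies. → 3%.
Line B: beech → 8.1; veneer sheets → 8.1.1; treated → 8.1.1.1. Scheduled 36%. Kestria agreement on 8.3.3: 8.1.1.1 not covered; Kestria agreement on 8.3.1: 8.1.1.1 not covered; Kestria agreement on 8.1: RVC ≥ 55% → 24% available; preferential 24%. → 24%.
Line C: beech → 8.1; fibreboard → 8.1.2; treated → 8.1.2.3. Scheduled 13%. No special measure applies. → 13%.
Line D: bamboo → 8.2; fibreboard → 8.2.2; rough → 8.2.2.2. Scheduled 15%. Dunmara agreement on 8.2: RVC ≥ 55% → 14% available; preferential 14%. → 14%.
Sum: 3% + 24% + 13% + 14% = 54%.

54%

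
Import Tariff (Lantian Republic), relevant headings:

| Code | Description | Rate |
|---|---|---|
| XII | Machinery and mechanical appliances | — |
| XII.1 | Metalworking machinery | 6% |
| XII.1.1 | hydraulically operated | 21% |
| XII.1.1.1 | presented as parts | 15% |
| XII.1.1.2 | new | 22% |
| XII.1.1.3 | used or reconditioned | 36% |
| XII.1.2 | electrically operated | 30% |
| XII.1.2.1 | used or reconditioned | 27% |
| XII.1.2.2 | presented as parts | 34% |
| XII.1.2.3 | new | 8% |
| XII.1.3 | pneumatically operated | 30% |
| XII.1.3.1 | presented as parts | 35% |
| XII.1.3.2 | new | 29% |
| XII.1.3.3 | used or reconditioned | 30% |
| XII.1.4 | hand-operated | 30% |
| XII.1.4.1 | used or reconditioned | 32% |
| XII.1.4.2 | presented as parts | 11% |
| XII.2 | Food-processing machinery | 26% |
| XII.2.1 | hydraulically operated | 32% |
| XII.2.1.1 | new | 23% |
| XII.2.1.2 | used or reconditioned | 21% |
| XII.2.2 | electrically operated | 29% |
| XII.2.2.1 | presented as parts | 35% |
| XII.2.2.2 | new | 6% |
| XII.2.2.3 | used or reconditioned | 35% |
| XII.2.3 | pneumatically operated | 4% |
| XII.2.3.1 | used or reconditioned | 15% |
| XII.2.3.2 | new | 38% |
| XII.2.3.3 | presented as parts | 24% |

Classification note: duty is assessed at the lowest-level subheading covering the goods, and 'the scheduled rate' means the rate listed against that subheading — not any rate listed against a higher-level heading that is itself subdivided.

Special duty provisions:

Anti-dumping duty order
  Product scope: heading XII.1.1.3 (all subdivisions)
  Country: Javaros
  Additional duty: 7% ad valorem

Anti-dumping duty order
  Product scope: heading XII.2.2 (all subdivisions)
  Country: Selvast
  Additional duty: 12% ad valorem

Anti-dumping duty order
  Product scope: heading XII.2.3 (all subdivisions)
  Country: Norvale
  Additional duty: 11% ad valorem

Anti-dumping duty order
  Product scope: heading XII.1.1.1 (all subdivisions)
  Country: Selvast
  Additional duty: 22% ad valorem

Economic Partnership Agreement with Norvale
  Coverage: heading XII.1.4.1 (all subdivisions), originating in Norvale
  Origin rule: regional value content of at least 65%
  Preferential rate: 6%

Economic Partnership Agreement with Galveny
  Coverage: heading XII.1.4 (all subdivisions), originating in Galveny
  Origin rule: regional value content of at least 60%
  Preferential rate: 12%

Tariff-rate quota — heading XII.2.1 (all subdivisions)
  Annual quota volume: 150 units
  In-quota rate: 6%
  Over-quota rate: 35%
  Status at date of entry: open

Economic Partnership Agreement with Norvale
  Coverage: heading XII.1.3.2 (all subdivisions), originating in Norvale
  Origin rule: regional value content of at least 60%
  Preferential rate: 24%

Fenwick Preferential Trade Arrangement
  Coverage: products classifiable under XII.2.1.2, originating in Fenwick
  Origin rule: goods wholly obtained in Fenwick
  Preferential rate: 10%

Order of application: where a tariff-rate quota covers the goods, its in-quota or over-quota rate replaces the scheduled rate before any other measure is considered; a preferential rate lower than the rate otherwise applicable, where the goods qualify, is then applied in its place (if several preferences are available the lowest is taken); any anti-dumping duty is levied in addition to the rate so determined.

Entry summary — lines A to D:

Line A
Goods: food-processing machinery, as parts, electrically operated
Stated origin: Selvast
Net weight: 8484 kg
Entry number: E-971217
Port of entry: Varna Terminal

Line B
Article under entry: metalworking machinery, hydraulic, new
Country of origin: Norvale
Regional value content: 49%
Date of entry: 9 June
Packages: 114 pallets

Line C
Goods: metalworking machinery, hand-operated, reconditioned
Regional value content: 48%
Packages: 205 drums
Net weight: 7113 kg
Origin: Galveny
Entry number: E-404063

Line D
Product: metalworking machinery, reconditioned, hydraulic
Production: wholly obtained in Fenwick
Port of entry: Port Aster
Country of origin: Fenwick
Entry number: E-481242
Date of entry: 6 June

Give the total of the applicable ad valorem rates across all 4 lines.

Line A: food-processing → XII.2; electrically operated → XII.2.2; as parts → XII.2.2.1. Scheduled 35%. anti-dumping (Selvast, XII.2.2): +12%; total 35% + 12% = 47%. → 47%.
Line B: metalworking → XII.1; hydraulic → XII.1.1; new → XII.1.1.2. Scheduled 22%. Norvale agreement on XII.1.4.1: XII.1.1.2 not covered; Norvale agreement on XII.1.3.2: XII.1.1.2 not covered. → 22%.
Line C: metalworking → XII.1; hand-operated → XII.1.4; reconditioned → XII.1.4.1. Scheduled 32%. Galveny agreement on XII.1.4: RVC < 60%. → 32%.
Line D: metalworking → XII.1; hydraulic → XII.1.1; reconditioned → XII.1.1.3. Scheduled 36%. Fenwick agreement on XII.2.1.2: XII.1.1.3 not covered. → 36%.
Sum: 47% + 22% + 32% + 36% = 137%.

137%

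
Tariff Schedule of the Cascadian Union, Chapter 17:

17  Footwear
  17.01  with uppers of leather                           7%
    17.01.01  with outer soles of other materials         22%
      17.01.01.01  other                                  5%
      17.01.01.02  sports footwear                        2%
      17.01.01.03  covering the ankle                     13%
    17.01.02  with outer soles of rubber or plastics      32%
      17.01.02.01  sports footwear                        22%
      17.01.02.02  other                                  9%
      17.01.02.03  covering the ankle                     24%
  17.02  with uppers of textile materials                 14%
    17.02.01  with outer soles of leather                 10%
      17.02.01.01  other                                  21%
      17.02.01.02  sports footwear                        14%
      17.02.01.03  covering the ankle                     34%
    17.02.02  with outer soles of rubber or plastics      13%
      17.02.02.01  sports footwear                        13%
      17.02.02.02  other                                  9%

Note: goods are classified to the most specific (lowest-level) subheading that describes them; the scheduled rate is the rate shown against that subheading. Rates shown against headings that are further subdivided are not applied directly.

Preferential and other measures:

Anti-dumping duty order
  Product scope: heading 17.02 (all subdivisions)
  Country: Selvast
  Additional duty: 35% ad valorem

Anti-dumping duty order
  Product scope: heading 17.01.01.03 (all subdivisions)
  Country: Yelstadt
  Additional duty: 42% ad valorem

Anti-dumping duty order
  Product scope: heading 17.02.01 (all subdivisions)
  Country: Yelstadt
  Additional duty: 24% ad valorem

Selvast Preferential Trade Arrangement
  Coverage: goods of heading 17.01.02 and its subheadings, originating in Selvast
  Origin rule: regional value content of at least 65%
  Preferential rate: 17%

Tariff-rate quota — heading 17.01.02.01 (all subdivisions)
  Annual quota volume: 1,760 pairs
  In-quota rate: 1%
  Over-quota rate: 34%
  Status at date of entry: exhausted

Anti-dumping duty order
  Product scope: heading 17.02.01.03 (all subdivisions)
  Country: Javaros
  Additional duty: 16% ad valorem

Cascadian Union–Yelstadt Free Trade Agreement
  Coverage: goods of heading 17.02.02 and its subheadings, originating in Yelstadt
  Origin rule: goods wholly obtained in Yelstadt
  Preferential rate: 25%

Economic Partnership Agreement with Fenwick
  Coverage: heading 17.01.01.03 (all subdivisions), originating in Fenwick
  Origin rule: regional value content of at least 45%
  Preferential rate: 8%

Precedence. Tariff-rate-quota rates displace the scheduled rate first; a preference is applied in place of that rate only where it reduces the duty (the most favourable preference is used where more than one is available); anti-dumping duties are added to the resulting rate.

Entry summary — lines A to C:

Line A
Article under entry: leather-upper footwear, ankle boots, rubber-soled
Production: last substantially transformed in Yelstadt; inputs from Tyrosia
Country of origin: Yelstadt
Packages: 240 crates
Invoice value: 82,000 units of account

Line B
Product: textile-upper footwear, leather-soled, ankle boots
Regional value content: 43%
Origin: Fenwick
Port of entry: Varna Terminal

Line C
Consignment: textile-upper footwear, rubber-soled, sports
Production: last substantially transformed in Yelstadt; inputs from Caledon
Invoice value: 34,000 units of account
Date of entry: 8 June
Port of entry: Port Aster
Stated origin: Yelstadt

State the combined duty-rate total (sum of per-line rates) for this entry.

Line A: leather-upper → 17.01; rubber-soled → 17.01.02; ankle boots → 17.01.02.03. Scheduled 24%. Yelstadt agreement on 17.02.02: 17.01.02.03 not covered. → 24%.
Line B: textile-upper → 17.02; leather-soled → 17.02.01; ankle boots → 17.02.01.03. Scheduled 34%. Fenwick agreement on 17.01.01.03: 17.02.01.03 not covered. → 34%.
Line C: textile-upper → 17.02; rubber-soled → 17.02.02; sports → 17.02.02.01. Scheduled 13%. Yelstadt agreement on 17.02.02: not wholly obtained. → 13%.
Sum: 24% + 34% + 13% = 71%.

71%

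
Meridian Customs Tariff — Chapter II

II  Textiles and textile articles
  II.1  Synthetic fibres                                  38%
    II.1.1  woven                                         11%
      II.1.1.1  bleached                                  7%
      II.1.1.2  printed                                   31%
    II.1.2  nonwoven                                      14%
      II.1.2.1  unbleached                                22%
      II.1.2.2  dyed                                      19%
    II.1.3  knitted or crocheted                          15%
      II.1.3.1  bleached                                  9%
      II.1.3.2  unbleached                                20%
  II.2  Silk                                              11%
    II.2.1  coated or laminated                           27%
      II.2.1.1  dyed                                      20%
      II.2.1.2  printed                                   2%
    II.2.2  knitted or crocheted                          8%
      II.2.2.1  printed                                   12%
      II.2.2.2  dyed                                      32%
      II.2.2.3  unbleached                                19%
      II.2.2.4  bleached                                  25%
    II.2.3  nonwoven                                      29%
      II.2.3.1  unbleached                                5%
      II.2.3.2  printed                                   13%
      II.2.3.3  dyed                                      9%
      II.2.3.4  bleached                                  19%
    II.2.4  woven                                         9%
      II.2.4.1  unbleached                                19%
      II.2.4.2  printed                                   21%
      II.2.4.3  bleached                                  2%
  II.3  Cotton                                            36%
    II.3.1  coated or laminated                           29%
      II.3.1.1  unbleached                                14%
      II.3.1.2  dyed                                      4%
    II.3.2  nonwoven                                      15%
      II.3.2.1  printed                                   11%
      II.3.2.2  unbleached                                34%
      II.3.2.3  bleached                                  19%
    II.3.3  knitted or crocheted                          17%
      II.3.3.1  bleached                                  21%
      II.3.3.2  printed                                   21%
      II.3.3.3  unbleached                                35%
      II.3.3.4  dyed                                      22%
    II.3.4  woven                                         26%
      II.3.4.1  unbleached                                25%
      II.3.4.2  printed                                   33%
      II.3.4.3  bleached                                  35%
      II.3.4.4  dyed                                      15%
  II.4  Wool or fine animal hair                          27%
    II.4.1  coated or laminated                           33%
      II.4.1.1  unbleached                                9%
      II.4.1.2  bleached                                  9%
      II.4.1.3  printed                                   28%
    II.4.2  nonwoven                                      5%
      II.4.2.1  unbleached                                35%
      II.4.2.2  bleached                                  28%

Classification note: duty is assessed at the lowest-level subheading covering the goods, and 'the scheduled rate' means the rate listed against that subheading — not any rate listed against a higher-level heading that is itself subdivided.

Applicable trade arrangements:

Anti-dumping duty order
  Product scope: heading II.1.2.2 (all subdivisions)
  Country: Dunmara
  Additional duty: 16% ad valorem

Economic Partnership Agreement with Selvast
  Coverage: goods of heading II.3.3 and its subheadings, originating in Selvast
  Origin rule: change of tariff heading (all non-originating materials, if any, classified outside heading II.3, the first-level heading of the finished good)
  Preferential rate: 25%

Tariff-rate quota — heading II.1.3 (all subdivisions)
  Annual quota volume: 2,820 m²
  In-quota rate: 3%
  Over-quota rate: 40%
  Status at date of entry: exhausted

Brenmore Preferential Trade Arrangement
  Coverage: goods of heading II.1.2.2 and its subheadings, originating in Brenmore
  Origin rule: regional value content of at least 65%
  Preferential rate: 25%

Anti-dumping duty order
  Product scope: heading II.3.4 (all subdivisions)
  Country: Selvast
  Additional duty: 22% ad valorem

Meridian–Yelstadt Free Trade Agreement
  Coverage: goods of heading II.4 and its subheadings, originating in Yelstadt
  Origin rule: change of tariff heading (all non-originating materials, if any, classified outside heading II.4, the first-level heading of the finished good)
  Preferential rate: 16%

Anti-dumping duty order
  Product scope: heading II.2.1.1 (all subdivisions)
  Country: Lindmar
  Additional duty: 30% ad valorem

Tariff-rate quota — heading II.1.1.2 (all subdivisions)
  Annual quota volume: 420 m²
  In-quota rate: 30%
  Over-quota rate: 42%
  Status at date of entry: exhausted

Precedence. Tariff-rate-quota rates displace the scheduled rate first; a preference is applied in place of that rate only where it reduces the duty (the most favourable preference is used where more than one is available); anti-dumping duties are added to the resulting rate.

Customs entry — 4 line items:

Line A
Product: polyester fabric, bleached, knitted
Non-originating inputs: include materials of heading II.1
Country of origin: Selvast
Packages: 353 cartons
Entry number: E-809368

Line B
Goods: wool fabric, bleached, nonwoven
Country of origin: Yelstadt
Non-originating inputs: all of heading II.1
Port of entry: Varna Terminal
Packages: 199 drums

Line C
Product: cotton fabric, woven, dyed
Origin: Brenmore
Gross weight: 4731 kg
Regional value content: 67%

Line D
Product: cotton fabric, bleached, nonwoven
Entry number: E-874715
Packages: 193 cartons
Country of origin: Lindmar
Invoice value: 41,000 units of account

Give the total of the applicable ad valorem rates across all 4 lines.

Line A: polyester → II.1; knitted → II.1.3; bleached → II.1.3.1. Scheduled 9%. quota on II.1.3 exhausted → over-quota 40%; Selvast agreement on II.3.3: II.1.3.1 not covered. → 40%.
Line B: wool → II.4; nonwoven → II.4.2; bleached → II.4.2.2. Scheduled 28%. Yelstadt agreement on II.4: CTH met → 16% available; preferential 16%. → 16%.
Line C: cotton → II.3; woven → II.3.4; dyed → II.3.4.4. Scheduled 15%. Brenmore agreement on II.1.2.2: II.3.4.4 not covered. → 15%.
Line D: cotton → II.3; nonwoven → II.3.2; bleached → II.3.2.3. Scheduled 19%. No special measure applies. → 19%.
Sum: 40% + 16% + 15% + 19% = 90%.

90%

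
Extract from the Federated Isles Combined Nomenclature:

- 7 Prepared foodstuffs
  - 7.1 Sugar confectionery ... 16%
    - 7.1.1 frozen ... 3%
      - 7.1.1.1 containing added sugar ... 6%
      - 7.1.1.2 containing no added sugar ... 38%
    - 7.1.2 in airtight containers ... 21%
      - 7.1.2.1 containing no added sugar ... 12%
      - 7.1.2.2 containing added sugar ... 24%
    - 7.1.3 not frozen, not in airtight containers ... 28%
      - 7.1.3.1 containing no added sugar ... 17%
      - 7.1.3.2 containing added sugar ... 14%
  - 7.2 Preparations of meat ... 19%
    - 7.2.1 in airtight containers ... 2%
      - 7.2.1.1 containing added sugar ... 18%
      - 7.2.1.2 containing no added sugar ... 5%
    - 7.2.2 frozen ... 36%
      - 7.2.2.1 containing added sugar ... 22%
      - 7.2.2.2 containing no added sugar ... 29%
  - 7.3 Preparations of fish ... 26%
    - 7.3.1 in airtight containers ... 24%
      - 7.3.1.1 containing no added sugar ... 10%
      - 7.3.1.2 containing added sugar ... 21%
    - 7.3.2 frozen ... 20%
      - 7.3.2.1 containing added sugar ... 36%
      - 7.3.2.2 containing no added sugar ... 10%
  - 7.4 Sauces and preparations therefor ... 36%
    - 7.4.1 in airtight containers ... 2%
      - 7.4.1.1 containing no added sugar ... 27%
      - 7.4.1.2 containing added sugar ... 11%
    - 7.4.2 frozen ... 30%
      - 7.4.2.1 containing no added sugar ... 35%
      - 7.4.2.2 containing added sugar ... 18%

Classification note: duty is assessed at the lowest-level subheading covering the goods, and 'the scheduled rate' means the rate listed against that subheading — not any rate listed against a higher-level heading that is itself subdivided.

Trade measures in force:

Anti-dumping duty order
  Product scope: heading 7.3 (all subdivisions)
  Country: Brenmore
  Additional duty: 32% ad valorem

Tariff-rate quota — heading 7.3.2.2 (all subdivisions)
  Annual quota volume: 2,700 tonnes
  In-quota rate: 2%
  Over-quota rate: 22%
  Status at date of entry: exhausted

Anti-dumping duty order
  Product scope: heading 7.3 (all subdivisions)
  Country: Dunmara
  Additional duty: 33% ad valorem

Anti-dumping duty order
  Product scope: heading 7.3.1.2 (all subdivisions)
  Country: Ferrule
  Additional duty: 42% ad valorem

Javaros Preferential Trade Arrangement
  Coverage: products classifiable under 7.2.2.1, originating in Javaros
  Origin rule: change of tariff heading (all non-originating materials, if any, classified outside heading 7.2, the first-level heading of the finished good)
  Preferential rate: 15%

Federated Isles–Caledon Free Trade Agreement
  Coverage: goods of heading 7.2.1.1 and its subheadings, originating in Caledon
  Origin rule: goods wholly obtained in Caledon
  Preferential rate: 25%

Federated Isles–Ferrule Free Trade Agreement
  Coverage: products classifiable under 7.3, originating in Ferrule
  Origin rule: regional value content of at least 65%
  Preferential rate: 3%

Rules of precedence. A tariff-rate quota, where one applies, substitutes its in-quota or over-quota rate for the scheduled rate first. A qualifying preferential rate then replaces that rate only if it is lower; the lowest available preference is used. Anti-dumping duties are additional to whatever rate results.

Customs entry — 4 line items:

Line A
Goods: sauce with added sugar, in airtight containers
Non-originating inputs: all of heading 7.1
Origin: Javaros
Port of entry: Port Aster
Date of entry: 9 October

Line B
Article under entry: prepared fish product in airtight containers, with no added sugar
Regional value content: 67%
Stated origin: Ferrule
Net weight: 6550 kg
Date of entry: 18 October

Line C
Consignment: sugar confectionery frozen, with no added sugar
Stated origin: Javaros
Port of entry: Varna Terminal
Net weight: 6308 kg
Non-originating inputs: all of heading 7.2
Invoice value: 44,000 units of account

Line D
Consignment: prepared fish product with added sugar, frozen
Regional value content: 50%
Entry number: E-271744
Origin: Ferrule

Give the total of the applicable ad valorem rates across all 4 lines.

Line A: sauce → 7.4; in airtight containers → 7.4.1; with added sugar → 7.4.1.2. Scheduled 11%. Javaros agreement on 7.2.2.1: 7.4.1.2 not covered. → 11%.
Line B: prepared fish product → 7.3; in airtight containers → 7.3.1; with no added sugar → 7.3.1.1. Scheduled 10%. Ferrule agreement on 7.3: RVC ≥ 65% → 3% available; preferential 3%. → 3%.
Line C: sugar confectionery → 7.1; frozen → 7.1.1; with no added sugar → 7.1.1.2. Scheduled 38%. Javaros agreement on 7.2.2.1: 7.1.1.2 not covered. → 38%.
Line D: prepared fish product → 7.3; frozen → 7.3.2; with added sugar → 7.3.2.1. Scheduled 36%. Ferrule agreement on 7.3: RVC < 65%. → 36%.
Sum: 11% + 3% + 38% + 36% = 88%.

88%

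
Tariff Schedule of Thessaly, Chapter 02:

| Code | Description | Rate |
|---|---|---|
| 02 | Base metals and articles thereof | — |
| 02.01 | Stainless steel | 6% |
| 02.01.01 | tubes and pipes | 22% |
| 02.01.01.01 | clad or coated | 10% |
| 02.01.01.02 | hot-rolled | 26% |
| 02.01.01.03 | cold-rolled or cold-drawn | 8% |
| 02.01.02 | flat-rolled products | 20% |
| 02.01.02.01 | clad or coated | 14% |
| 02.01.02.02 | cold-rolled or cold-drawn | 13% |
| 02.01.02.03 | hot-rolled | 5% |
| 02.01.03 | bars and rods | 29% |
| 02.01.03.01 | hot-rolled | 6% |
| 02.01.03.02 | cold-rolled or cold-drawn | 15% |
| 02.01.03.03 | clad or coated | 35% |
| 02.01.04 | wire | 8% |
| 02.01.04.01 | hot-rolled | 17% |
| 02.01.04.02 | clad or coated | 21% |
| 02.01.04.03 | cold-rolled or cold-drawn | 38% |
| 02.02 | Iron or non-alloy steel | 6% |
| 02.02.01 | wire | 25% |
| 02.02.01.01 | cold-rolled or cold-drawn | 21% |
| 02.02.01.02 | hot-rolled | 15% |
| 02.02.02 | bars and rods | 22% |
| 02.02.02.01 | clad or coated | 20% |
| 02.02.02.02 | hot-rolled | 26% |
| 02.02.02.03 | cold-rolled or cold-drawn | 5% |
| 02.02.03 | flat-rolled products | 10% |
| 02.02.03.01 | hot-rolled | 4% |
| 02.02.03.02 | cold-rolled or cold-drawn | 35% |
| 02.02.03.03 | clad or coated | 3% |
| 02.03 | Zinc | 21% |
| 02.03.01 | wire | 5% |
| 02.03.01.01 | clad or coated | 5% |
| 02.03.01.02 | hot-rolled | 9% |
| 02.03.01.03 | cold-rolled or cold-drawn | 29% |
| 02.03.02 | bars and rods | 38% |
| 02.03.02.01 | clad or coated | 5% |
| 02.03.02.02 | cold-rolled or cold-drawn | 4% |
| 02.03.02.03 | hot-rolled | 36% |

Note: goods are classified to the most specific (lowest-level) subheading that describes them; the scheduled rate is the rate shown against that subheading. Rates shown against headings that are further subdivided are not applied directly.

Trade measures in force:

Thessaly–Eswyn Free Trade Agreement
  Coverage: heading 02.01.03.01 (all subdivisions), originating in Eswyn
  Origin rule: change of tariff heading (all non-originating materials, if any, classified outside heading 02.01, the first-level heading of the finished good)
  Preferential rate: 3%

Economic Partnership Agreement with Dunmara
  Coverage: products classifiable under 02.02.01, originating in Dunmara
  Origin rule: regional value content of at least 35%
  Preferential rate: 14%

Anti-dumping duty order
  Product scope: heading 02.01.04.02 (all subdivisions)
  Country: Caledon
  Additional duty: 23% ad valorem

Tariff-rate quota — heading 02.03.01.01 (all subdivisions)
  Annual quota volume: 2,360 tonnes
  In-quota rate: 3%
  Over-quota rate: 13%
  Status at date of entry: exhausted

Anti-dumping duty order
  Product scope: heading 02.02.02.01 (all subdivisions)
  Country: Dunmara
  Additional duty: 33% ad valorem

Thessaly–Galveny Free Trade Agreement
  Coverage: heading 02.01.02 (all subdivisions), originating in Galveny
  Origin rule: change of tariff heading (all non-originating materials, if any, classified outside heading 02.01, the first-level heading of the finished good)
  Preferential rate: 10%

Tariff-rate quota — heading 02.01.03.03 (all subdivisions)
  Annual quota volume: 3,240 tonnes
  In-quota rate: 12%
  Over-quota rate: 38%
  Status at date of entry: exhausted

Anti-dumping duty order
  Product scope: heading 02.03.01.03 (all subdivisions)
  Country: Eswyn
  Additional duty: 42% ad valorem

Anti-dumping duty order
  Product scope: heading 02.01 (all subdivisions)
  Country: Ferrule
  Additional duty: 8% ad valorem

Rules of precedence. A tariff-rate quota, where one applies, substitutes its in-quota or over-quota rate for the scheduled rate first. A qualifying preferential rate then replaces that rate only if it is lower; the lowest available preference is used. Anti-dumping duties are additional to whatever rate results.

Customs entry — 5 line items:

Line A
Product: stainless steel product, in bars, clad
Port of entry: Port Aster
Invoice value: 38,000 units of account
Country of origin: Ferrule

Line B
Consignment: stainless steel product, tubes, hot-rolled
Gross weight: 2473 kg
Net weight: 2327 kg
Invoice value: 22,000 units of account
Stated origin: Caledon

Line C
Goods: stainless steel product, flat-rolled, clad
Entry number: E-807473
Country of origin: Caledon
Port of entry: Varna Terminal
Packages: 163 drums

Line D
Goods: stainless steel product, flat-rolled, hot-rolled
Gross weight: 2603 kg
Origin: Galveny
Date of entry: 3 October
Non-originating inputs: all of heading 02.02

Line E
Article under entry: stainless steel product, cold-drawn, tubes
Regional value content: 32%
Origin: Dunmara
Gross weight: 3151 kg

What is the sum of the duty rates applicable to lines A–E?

Line A: stainless steel → 02.01; in bars → 02.01.03; clad → 02.01.03.03. Scheduled 35%. quota on 02.01.03.03 exhausted → over-quota 38%; anti-dumping (Ferrule, 02.01): +8%; total 38% + 8% = 46%. → 46%.
Line B: stainless steel → 02.01; tubes → 02.01.01; hot-rolled → 02.01.01.02. Scheduled 26%. No special measure applies. → 26%.
Line C: stainless steel → 02.01; flat-rolled → 02.01.02; clad → 02.01.02.01. Scheduled 14%. No special measure applies. → 14%.
Line D: stainless steel → 02.01; flat-rolled → 02.01.02; hot-rolled → 02.01.02.03. Scheduled 5%. Galveny agreement on 02.01.02: CTH met → 10% available; preference 10% not lower than 5% → no reduction. → 5%.
Line E: stainless steel → 02.01; tubes → 02.01.01; cold-drawn → 02.01.01.03. Scheduled 8%. Dunmara agreement on 02.02.01: 02.01.01.03 not covered. → 8%.
Sum: 46% + 26% + 14% + 5% + 8% = 99%.

99%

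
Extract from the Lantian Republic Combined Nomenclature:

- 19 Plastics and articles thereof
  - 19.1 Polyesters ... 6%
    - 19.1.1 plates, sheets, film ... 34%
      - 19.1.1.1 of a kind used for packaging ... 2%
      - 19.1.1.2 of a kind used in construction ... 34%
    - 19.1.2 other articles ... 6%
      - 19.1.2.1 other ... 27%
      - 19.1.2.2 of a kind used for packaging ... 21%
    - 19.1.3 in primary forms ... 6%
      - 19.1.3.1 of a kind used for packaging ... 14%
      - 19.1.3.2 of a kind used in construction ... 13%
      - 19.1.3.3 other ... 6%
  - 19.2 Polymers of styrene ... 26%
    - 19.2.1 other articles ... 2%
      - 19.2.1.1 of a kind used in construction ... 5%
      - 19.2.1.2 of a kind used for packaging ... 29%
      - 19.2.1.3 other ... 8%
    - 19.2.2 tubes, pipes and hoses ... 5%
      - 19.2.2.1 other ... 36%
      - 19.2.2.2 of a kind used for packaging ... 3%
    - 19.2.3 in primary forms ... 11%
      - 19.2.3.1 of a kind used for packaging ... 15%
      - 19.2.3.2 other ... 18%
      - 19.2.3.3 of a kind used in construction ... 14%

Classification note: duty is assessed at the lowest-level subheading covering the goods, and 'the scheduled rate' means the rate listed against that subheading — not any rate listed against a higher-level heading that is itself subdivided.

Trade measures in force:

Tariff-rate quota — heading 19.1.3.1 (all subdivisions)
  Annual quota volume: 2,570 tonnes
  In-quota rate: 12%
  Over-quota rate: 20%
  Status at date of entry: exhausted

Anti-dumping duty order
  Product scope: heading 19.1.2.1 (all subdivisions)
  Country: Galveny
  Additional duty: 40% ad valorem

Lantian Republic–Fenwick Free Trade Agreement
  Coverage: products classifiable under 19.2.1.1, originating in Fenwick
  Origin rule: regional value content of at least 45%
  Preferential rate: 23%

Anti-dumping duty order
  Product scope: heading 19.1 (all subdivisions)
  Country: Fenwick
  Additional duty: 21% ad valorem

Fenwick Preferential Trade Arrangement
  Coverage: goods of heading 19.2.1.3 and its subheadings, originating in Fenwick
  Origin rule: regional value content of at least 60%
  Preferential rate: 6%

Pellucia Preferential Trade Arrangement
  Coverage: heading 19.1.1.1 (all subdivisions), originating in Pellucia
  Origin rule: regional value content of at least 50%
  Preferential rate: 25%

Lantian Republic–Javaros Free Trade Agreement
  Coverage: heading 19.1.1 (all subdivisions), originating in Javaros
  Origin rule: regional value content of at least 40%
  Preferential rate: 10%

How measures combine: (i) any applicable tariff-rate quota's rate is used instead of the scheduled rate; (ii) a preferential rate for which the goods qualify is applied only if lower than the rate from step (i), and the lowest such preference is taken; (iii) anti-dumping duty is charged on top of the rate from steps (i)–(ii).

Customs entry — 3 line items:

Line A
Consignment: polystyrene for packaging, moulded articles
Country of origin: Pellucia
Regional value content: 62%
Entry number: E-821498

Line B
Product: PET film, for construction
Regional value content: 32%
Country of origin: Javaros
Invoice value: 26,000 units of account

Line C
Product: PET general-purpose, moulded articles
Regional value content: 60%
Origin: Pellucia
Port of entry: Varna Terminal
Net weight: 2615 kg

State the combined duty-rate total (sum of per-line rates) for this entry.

90%

Line A: polystyrene → 19.2; moulded articles → 19.2.1; for packaging → 19.2.1.2. Scheduled 29%. Pellucia agreement on 19.1.1.1: 19.2.1.2 not covered. → 29%.
Line B: PET → 19.1; film → 19.1.1; for construction → 19.1.1.2. Scheduled 34%. Javaros agreement on 19.1.1: RVC < 40%. → 34%.
Line C: PET → 19.1; moulded articles → 19.1.2; general-purpose → 19.1.2.1. Scheduled 27%. Pellucia agreement on 19.1.1.1: 19.1.2.1 not covered. → 27%.
Sum: 29% + 34% + 27% = 90%.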